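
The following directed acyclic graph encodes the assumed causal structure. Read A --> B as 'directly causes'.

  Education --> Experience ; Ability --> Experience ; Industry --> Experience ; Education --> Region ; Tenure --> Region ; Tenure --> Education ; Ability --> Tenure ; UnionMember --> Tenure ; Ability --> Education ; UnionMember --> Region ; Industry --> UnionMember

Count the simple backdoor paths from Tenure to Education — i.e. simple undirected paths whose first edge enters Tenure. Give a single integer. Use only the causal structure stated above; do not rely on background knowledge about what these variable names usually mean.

A backdoor path from Tenure to Education is any simple undirected path whose first edge points into Tenure (i.e. leaves Tenure via a parent).
Parents of Tenure: {Ability, UnionMember}.
Enumerating:
  P1: Tenure <- Ability -> Education
  P2: Tenure <- Ability -> Experience <- Industry -> UnionMember -> Region <- Education
  P3: Tenure <- Ability -> Experience <- Education
  P4: Tenure <- UnionMember <- Industry -> Experience <- Ability -> Education
  P5: Tenure <- UnionMember <- Industry -> Experience <- Education
  P6: Tenure <- UnionMember -> Region <- Education
That exhausts the simple backdoor paths. Count: 6.

6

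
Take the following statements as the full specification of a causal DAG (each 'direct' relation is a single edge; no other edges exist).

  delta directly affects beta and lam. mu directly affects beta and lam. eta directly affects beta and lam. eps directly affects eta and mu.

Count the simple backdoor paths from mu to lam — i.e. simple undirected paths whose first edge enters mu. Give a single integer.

A backdoor path from mu to lam is any simple undirected path whose first edge points into mu (i.e. leaves mu via a parent).
Parents of mu: {eps}.
Enumerating:
  P1: mu <- eps -> eta -> beta <- delta -> lam
  P2: mu <- eps -> eta -> lam
That exhausts the simple backdoor paths. Count: 2.

2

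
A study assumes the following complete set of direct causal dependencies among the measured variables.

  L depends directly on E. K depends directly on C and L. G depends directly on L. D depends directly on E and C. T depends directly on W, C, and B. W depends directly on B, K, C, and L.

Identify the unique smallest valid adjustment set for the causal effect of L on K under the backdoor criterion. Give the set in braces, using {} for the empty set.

{}

Variables eligible for adjustment (non-descendants of L, excluding L and K): {B, C, D, E}.
Backdoor paths from L to K:
  P1: L <- E -> D <- C -> K
  P2: L <- E -> D <- C -> W <- K
  P3: L <- E -> D <- C -> T <- B -> W <- K
  P4: L <- E -> D <- C -> T <- W <- K
Each backdoor path contains an unconditioned collider, so every path is already blocked with the empty conditioning set:
  P1: blocked at collider D (neither it nor any descendant is in the conditioning set).
  P2: blocked at collider D (neither it nor any descendant is in the conditioning set).
  P3: blocked at collider D (neither it nor any descendant is in the conditioning set).
  P4: blocked at collider D (neither it nor any descendant is in the conditioning set).
The empty set is therefore the unique smallest valid set.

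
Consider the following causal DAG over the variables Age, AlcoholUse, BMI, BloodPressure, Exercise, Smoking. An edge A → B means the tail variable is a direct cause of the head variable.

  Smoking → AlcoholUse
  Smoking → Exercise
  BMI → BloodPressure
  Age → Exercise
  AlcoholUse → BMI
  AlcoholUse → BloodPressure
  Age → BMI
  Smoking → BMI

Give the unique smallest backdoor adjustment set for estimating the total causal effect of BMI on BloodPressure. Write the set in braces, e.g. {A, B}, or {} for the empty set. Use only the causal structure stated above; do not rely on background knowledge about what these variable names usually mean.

{AlcoholUse}

Variables eligible for adjustment (non-descendants of BMI, excluding BMI and BloodPressure): {Age, AlcoholUse, Exercise, Smoking}.
Backdoor paths from BMI to BloodPressure:
  P1: BMI <- Smoking -> AlcoholUse -> BloodPressure
  P2: BMI <- AlcoholUse -> BloodPressure
  P3: BMI <- Age -> Exercise <- Smoking -> AlcoholUse -> BloodPressure
The empty set is not sufficient: P1 (BMI <- Smoking -> AlcoholUse -> BloodPressure) has no collider blocking it and no conditioned non-collider, so it is open.
Try {AlcoholUse}:
  P1: blocked at chain node AlcoholUse ∈ conditioning set.
  P2: blocked at fork node AlcoholUse ∈ conditioning set.
  P3: blocked at collider Exercise (neither it nor any descendant is in the conditioning set).
{AlcoholUse} contains no descendant of BMI and blocks every backdoor path.
No other singleton works — e.g. {Smoking} leaves P2 open — so {AlcoholUse} is the unique smallest valid adjustment set.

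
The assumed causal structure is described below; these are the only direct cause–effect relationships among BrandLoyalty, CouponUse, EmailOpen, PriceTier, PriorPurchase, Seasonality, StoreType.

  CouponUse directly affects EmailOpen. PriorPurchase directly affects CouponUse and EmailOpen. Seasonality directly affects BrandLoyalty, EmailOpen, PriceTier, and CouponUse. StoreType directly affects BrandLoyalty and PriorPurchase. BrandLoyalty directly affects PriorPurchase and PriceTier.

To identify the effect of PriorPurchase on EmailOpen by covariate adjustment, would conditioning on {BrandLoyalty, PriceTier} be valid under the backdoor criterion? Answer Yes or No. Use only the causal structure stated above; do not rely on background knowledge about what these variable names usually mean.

No

Backdoor paths from PriorPurchase to EmailOpen (paths whose first edge points into PriorPurchase):
  P1: PriorPurchase <- StoreType -> BrandLoyalty <- Seasonality -> CouponUse -> EmailOpen
  P2: PriorPurchase <- StoreType -> BrandLoyalty <- Seasonality -> EmailOpen
  P3: PriorPurchase <- StoreType -> BrandLoyalty -> PriceTier <- Seasonality -> CouponUse -> EmailOpen
  P4: PriorPurchase <- StoreType -> BrandLoyalty -> PriceTier <- Seasonality -> EmailOpen
  P5: PriorPurchase <- BrandLoyalty <- Seasonality -> CouponUse -> EmailOpen
  P6: PriorPurchase <- BrandLoyalty <- Seasonality -> EmailOpen
  P7: PriorPurchase <- BrandLoyalty -> PriceTier <- Seasonality -> CouponUse -> EmailOpen
  P8: PriorPurchase <- BrandLoyalty -> PriceTier <- Seasonality -> EmailOpen
Condition 1 (no descendant of PriorPurchase in the set): holds — descendants of PriorPurchase are {CouponUse, EmailOpen}; none are in {BrandLoyalty, PriceTier}.
Condition 2 (every backdoor path blocked by {BrandLoyalty, PriceTier}):
  P1: open — collider(s) BrandLoyalty are conditioned on (or have a conditioned descendant) and no non-collider on the path is in the set.
  P2: open — collider(s) BrandLoyalty are conditioned on (or have a conditioned descendant) and no non-collider on the path is in the set.
  P3: blocked at chain node BrandLoyalty ∈ conditioning set.
  P4: blocked at chain node BrandLoyalty ∈ conditioning set.
  P5: blocked at chain node BrandLoyalty ∈ conditioning set.
  P6: blocked at chain node BrandLoyalty ∈ conditioning set.
  P7: blocked at fork node BrandLoyalty ∈ conditioning set.
  P8: blocked at fork node BrandLoyalty ∈ conditioning set.
{BrandLoyalty, PriceTier} does not satisfy the backdoor criterion.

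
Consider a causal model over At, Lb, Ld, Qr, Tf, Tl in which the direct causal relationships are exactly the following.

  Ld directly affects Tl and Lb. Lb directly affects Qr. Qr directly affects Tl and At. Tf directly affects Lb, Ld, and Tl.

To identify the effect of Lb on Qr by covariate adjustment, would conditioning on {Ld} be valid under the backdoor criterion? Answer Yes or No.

Yes

Backdoor paths from Lb to Qr (paths whose first edge points into Lb):
  P1: Lb <- Tf -> Ld -> Tl <- Qr
  P2: Lb <- Tf -> Tl <- Qr
  P3: Lb <- Ld <- Tf -> Tl <- Qr
  P4: Lb <- Ld -> Tl <- Qr
Condition 1 (no descendant of Lb in the set): holds — descendants of Lb are {At, Qr, Tl}; none are in {Ld}.
Condition 2 (every backdoor path blocked by {Ld}):
  P1: blocked at chain node Ld ∈ conditioning set.
  P2: blocked at collider Tl (neither it nor any descendant is in the conditioning set).
  P3: blocked at chain node Ld ∈ conditioning set.
  P4: blocked at fork node Ld ∈ conditioning set.
{Ld} satisfies the backdoor criterion.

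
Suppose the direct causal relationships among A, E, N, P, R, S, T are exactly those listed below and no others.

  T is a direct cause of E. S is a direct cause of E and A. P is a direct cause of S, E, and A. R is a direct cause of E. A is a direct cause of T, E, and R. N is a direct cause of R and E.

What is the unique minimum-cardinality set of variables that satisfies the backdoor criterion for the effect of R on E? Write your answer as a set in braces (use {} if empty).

Variables eligible for adjustment (non-descendants of R, excluding R and E): {A, N, P, S, T}.
Backdoor paths from R to E:
  P1: R <- N -> E
  P2: R <- A <- P -> S -> E
  P3: R <- A <- P -> E
  P4: R <- A <- S <- P -> E
  P5: R <- A <- S -> E
  P6: R <- A -> T -> E
  P7: R <- A -> E
The empty set is not sufficient: P1 (R <- N -> E) has no collider blocking it and no conditioned non-collider, so it is open.
Try {A, N}:
  P1: blocked at fork node N ∈ conditioning set.
  P2: blocked at chain node A ∈ conditioning set.
  P3: blocked at chain node A ∈ conditioning set.
  P4: blocked at chain node A ∈ conditioning set.
  P5: blocked at chain node A ∈ conditioning set.
  P6: blocked at fork node A ∈ conditioning set.
  P7: blocked at fork node A ∈ conditioning set.
{A, N} contains no descendant of R and blocks every backdoor path.
Every element of {A, N} is needed (dropping A leaves P2 open; dropping N leaves P1 open), so no proper subset is valid.
Among all size-2 subsets of the eligible variables, only {A, N} blocks every backdoor path, so it is the unique smallest valid adjustment set.

{A, N}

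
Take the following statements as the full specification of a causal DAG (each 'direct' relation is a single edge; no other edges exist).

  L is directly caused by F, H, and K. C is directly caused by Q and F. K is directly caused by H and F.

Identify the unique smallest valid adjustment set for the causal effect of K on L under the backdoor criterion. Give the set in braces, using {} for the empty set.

Variables eligible for adjustment (non-descendants of K, excluding K and L): {C, F, H, Q}.
Backdoor paths from K to L:
  P1: K <- H -> L
  P2: K <- F -> L
The empty set is not sufficient: P1 (K <- H -> L) has no collider blocking it and no conditioned non-collider, so it is open.
Try {F, H}:
  P1: blocked at fork node H ∈ conditioning set.
  P2: blocked at fork node F ∈ conditioning set.
{F, H} contains no descendant of K and blocks every backdoor path.
Every element of {F, H} is needed (dropping F leaves P2 open; dropping H leaves P1 open), so no proper subset is valid.
Among all size-2 subsets of the eligible variables, only {F, H} blocks every backdoor path, so it is the unique smallest valid adjustment set.

{F, H}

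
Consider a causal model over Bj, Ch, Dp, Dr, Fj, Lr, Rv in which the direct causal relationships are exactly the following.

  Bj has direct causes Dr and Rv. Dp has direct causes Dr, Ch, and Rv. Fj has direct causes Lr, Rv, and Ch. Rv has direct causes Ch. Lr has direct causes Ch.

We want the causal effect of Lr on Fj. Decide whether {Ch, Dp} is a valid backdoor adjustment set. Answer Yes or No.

Yes

Backdoor paths from Lr to Fj (paths whose first edge points into Lr):
  P1: Lr <- Ch -> Rv -> Fj
  P2: Lr <- Ch -> Dp <- Rv -> Fj
  P3: Lr <- Ch -> Dp <- Dr -> Bj <- Rv -> Fj
  P4: Lr <- Ch -> Fj
Condition 1 (no descendant of Lr in the set): holds — descendants of Lr are {Fj}; none are in {Ch, Dp}.
Condition 2 (every backdoor path blocked by {Ch, Dp}):
  P1: blocked at fork node Ch ∈ conditioning set.
  P2: blocked at fork node Ch ∈ conditioning set.
  P3: blocked at fork node Ch ∈ conditioning set.
  P4: blocked at fork node Ch ∈ conditioning set.
{Ch, Dp} satisfies the backdoor criterion.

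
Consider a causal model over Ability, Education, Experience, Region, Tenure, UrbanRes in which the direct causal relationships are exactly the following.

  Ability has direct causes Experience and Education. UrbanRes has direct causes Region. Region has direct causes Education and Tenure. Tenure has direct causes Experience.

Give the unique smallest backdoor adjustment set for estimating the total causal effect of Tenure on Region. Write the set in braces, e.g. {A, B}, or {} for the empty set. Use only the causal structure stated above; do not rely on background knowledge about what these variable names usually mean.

Variables eligible for adjustment (non-descendants of Tenure, excluding Tenure and Region): {Ability, Education, Experience}.
Backdoor paths from Tenure to Region:
  P1: Tenure <- Experience -> Ability <- Education -> Region
Each backdoor path contains an unconditioned collider, so every path is already blocked with the empty conditioning set:
  P1: blocked at collider Ability (neither it nor any descendant is in the conditioning set).
The empty set is therefore the unique smallest valid set.

{}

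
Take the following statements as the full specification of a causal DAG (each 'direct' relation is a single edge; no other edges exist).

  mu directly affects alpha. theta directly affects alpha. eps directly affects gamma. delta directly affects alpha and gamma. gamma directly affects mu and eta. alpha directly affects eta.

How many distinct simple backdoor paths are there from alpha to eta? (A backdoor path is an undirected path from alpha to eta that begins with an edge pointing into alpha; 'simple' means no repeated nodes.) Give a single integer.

A backdoor path from alpha to eta is any simple undirected path whose first edge points into alpha (i.e. leaves alpha via a parent).
Parents of alpha: {delta, mu, theta}.
Enumerating:
  P1: alpha <- delta -> gamma -> eta
  P2: alpha <- mu <- gamma -> eta
That exhausts the simple backdoor paths. Count: 2.

2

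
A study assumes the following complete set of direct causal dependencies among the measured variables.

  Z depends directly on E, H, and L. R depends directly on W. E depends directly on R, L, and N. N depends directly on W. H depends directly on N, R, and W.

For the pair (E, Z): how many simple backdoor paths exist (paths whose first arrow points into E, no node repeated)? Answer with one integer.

A backdoor path from E to Z is any simple undirected path whose first edge points into E (i.e. leaves E via a parent).
Parents of E: {L, N, R}.
Enumerating:
  P1: E <- L -> Z
  P2: E <- N <- W -> R -> H -> Z
  P3: E <- N <- W -> H -> Z
  P4: E <- N -> H -> Z
  P5: E <- R <- W -> N -> H -> Z
  P6: E <- R <- W -> H -> Z
  P7: E <- R -> H -> Z
That exhausts the simple backdoor paths. Count: 7.

7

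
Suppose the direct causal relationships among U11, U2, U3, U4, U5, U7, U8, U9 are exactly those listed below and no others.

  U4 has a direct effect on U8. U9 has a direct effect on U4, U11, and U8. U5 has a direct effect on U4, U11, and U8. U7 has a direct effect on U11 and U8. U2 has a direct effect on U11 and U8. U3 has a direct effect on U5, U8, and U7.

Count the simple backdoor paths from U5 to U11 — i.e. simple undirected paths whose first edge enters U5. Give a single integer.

8

A backdoor path from U5 to U11 is any simple undirected path whose first edge points into U5 (i.e. leaves U5 via a parent).
Parents of U5: {U3}.
Enumerating:
  P1: U5 <- U3 -> U7 -> U11
  P2: U5 <- U3 -> U7 -> U8 <- U9 -> U11
  P3: U5 <- U3 -> U7 -> U8 <- U2 -> U11
  P4: U5 <- U3 -> U7 -> U8 <- U4 <- U9 -> U11
  P5: U5 <- U3 -> U8 <- U9 -> U11
  P6: U5 <- U3 -> U8 <- U2 -> U11
  P7: U5 <- U3 -> U8 <- U7 -> U11
  P8: U5 <- U3 -> U8 <- U4 <- U9 -> U11
That exhausts the simple backdoor paths. Count: 8.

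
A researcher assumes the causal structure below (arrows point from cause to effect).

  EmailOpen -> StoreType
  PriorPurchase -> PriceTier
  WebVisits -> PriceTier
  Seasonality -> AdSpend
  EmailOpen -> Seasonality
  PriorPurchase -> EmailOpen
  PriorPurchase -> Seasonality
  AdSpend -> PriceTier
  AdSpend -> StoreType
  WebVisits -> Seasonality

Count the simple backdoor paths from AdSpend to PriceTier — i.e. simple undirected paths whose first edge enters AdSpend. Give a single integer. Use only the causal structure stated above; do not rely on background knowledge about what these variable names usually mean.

3

A backdoor path from AdSpend to PriceTier is any simple undirected path whose first edge points into AdSpend (i.e. leaves AdSpend via a parent).
Parents of AdSpend: {Seasonality}.
Enumerating:
  P1: AdSpend <- Seasonality <- PriorPurchase -> PriceTier
  P2: AdSpend <- Seasonality <- EmailOpen <- PriorPurchase -> PriceTier
  P3: AdSpend <- Seasonality <- WebVisits -> PriceTier
That exhausts the simple backdoor paths. Count: 3.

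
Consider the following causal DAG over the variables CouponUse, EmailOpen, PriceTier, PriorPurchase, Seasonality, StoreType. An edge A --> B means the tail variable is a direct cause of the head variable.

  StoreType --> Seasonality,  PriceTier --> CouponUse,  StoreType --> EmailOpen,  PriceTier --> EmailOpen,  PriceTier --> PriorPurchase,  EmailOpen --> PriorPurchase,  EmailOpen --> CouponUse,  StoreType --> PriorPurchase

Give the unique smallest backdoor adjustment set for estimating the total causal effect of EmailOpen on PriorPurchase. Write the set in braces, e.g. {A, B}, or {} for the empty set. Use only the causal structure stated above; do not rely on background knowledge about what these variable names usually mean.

Variables eligible for adjustment (non-descendants of EmailOpen, excluding EmailOpen and PriorPurchase): {PriceTier, Seasonality, StoreType}.
Backdoor paths from EmailOpen to PriorPurchase:
  P1: EmailOpen <- PriceTier -> PriorPurchase
  P2: EmailOpen <- StoreType -> PriorPurchase
The empty set is not sufficient: P1 (EmailOpen <- PriceTier -> PriorPurchase) has no collider blocking it and no conditioned non-collider, so it is open.
Try {PriceTier, StoreType}:
  P1: blocked at fork node PriceTier ∈ conditioning set.
  P2: blocked at fork node StoreType ∈ conditioning set.
{PriceTier, StoreType} contains no descendant of EmailOpen and blocks every backdoor path.
Every element of {PriceTier, StoreType} is needed (dropping PriceTier leaves P1 open; dropping StoreType leaves P2 open), so no proper subset is valid.
Among all size-2 subsets of the eligible variables, only {PriceTier, StoreType} blocks every backdoor path, so it is the unique smallest valid adjustment set.

{PriceTier, StoreType}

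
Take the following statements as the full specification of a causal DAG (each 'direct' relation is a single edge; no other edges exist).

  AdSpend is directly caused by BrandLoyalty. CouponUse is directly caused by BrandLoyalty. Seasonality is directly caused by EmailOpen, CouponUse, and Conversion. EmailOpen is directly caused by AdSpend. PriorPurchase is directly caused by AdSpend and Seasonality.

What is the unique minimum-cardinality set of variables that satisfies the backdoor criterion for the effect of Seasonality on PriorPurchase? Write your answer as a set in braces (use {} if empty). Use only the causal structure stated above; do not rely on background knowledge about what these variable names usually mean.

Variables eligible for adjustment (non-descendants of Seasonality, excluding Seasonality and PriorPurchase): {AdSpend, BrandLoyalty, Conversion, CouponUse, EmailOpen}.
Backdoor paths from Seasonality to PriorPurchase:
  P1: Seasonality <- CouponUse <- BrandLoyalty -> AdSpend -> PriorPurchase
  P2: Seasonality <- EmailOpen <- AdSpend -> PriorPurchase
The empty set is not sufficient: P1 (Seasonality <- CouponUse <- BrandLoyalty -> AdSpend -> PriorPurchase) has no collider blocking it and no conditioned non-collider, so it is open.
Try {AdSpend}:
  P1: blocked at chain node AdSpend ∈ conditioning set.
  P2: blocked at fork node AdSpend ∈ conditioning set.
{AdSpend} contains no descendant of Seasonality and blocks every backdoor path.
No other singleton works — e.g. {BrandLoyalty} leaves P2 open — so {AdSpend} is the unique smallest valid adjustment set.

{AdSpend}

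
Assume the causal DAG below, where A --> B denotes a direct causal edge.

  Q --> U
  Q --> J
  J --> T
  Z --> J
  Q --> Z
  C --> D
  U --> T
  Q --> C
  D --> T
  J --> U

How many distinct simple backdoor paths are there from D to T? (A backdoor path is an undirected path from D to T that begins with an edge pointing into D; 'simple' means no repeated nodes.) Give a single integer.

A backdoor path from D to T is any simple undirected path whose first edge points into D (i.e. leaves D via a parent).
Parents of D: {C}.
Enumerating:
  P1: D <- C <- Q -> Z -> J -> U -> T
  P2: D <- C <- Q -> Z -> J -> T
  P3: D <- C <- Q -> J -> U -> T
  P4: D <- C <- Q -> J -> T
  P5: D <- C <- Q -> U <- J -> T
  P6: D <- C <- Q -> U -> T
That exhausts the simple backdoor paths. Count: 6.

6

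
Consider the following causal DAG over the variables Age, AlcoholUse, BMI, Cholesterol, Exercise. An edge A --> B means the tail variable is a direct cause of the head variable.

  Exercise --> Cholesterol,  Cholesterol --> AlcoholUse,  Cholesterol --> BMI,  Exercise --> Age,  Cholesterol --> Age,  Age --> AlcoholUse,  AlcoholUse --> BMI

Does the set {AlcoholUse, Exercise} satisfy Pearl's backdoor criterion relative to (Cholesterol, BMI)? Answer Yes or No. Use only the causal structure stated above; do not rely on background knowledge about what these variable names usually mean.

No

Backdoor paths from Cholesterol to BMI (paths whose first edge points into Cholesterol):
  P1: Cholesterol <- Exercise -> Age -> AlcoholUse -> BMI
Condition 1 (no descendant of Cholesterol in the set): FAILS — AlcoholUse is a descendant of Cholesterol.
Condition 2 (every backdoor path blocked by {AlcoholUse, Exercise}):
  P1: blocked at fork node Exercise ∈ conditioning set.
{AlcoholUse, Exercise} does not satisfy the backdoor criterion.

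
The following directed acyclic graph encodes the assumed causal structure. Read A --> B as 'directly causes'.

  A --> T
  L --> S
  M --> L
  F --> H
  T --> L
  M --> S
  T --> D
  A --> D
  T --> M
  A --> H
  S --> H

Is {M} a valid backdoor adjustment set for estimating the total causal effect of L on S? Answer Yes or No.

Yes

Backdoor paths from L to S (paths whose first edge points into L):
  P1: L <- T <- A -> H <- S
  P2: L <- T -> M -> S
  P3: L <- T -> D <- A -> H <- S
  P4: L <- M <- T <- A -> H <- S
  P5: L <- M <- T -> D <- A -> H <- S
  P6: L <- M -> S
Condition 1 (no descendant of L in the set): holds — descendants of L are {H, S}; none are in {M}.
Condition 2 (every backdoor path blocked by {M}):
  P1: blocked at collider H (neither it nor any descendant is in the conditioning set).
  P2: blocked at chain node M ∈ conditioning set.
  P3: blocked at collider D (neither it nor any descendant is in the conditioning set).
  P4: blocked at chain node M ∈ conditioning set.
  P5: blocked at chain node M ∈ conditioning set.
  P6: blocked at fork node M ∈ conditioning set.
{M} satisfies the backdoor criterion.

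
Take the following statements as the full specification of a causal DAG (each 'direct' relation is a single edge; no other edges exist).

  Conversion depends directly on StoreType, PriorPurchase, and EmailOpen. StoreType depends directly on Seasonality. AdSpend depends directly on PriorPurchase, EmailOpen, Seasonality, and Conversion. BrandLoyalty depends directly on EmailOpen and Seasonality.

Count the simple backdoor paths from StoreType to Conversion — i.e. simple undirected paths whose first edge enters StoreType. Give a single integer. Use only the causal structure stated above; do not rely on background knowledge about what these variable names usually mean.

6

A backdoor path from StoreType to Conversion is any simple undirected path whose first edge points into StoreType (i.e. leaves StoreType via a parent).
Parents of StoreType: {Seasonality}.
Enumerating:
  P1: StoreType <- Seasonality -> BrandLoyalty <- EmailOpen -> Conversion
  P2: StoreType <- Seasonality -> BrandLoyalty <- EmailOpen -> AdSpend <- PriorPurchase -> Conversion
  P3: StoreType <- Seasonality -> BrandLoyalty <- EmailOpen -> AdSpend <- Conversion
  P4: StoreType <- Seasonality -> AdSpend <- EmailOpen -> Conversion
  P5: StoreType <- Seasonality -> AdSpend <- PriorPurchase -> Conversion
  P6: StoreType <- Seasonality -> AdSpend <- Conversion
That exhausts the simple backdoor paths. Count: 6.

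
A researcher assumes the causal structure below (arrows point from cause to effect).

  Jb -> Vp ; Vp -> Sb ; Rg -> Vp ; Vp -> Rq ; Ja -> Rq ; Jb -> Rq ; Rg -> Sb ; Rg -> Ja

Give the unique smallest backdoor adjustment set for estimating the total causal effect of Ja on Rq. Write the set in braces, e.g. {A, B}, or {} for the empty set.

{Rg}

Variables eligible for adjustment (non-descendants of Ja, excluding Ja and Rq): {Jb, Rg, Sb, Vp}.
Backdoor paths from Ja to Rq:
  P1: Ja <- Rg -> Vp <- Jb -> Rq
  P2: Ja <- Rg -> Vp -> Rq
  P3: Ja <- Rg -> Sb <- Vp <- Jb -> Rq
  P4: Ja <- Rg -> Sb <- Vp -> Rq
The empty set is not sufficient: P2 (Ja <- Rg -> Vp -> Rq) has no collider blocking it and no conditioned non-collider, so it is open.
Try {Rg}:
  P1: blocked at fork node Rg ∈ conditioning set.
  P2: blocked at fork node Rg ∈ conditioning set.
  P3: blocked at fork node Rg ∈ conditioning set.
  P4: blocked at fork node Rg ∈ conditioning set.
{Rg} contains no descendant of Ja and blocks every backdoor path.
No other singleton works — e.g. {Jb} leaves P2 open — so {Rg} is the unique smallest valid adjustment set.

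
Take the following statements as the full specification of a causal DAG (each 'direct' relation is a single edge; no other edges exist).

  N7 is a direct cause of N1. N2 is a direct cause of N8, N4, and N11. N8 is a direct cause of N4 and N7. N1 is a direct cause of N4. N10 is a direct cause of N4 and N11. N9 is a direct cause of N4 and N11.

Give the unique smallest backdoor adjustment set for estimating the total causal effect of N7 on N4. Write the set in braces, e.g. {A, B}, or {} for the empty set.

{N8}

Variables eligible for adjustment (non-descendants of N7, excluding N7 and N4): {N10, N11, N2, N8, N9}.
Backdoor paths from N7 to N4:
  P1: N7 <- N8 <- N2 -> N11 <- N10 -> N4
  P2: N7 <- N8 <- N2 -> N11 <- N9 -> N4
  P3: N7 <- N8 <- N2 -> N4
  P4: N7 <- N8 -> N4
The empty set is not sufficient: P3 (N7 <- N8 <- N2 -> N4) has no collider blocking it and no conditioned non-collider, so it is open.
Try {N8}:
  P1: blocked at chain node N8 ∈ conditioning set.
  P2: blocked at chain node N8 ∈ conditioning set.
  P3: blocked at chain node N8 ∈ conditioning set.
  P4: blocked at fork node N8 ∈ conditioning set.
{N8} contains no descendant of N7 and blocks every backdoor path.
No other singleton works — e.g. {N10} leaves P3 open — so {N8} is the unique smallest valid adjustment set.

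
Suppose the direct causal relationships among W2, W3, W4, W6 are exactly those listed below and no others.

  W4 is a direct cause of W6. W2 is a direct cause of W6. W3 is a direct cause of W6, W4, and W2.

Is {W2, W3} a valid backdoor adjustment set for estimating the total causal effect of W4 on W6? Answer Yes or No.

Yes

Backdoor paths from W4 to W6 (paths whose first edge points into W4):
  P1: W4 <- W3 -> W2 -> W6
  P2: W4 <- W3 -> W6
Condition 1 (no descendant of W4 in the set): holds — descendants of W4 are {W6}; none are in {W2, W3}.
Condition 2 (every backdoor path blocked by {W2, W3}):
  P1: blocked at fork node W3 ∈ conditioning set.
  P2: blocked at fork node W3 ∈ conditioning set.
{W2, W3} satisfies the backdoor criterion.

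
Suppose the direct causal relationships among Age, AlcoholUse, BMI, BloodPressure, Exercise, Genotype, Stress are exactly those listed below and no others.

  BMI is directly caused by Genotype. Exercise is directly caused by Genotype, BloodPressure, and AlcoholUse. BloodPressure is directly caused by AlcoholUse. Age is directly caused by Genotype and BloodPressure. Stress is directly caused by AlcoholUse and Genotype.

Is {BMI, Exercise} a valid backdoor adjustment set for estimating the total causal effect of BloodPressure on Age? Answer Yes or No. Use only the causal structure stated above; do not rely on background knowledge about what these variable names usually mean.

Backdoor paths from BloodPressure to Age (paths whose first edge points into BloodPressure):
  P1: BloodPressure <- AlcoholUse -> Stress <- Genotype -> Age
  P2: BloodPressure <- AlcoholUse -> Exercise <- Genotype -> Age
Condition 1 (no descendant of BloodPressure in the set): FAILS — Exercise is a descendant of BloodPressure.
Condition 2 (every backdoor path blocked by {BMI, Exercise}):
  P1: blocked at collider Stress (neither it nor any descendant is in the conditioning set).
  P2: open — collider(s) Exercise are conditioned on (or have a conditioned descendant) and no non-collider on the path is in the set.
{BMI, Exercise} does not satisfy the backdoor criterion.

No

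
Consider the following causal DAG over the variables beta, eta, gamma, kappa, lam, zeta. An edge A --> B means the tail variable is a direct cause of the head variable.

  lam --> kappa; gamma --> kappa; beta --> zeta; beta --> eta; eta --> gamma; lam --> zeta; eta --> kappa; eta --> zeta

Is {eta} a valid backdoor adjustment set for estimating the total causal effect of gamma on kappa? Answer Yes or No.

Backdoor paths from gamma to kappa (paths whose first edge points into gamma):
  P1: gamma <- eta <- beta -> zeta <- lam -> kappa
  P2: gamma <- eta -> zeta <- lam -> kappa
  P3: gamma <- eta -> kappa
Condition 1 (no descendant of gamma in the set): holds — descendants of gamma are {kappa}; none are in {eta}.
Condition 2 (every backdoor path blocked by {eta}):
  P1: blocked at chain node eta ∈ conditioning set.
  P2: blocked at fork node eta ∈ conditioning set.
  P3: blocked at fork node eta ∈ conditioning set.
{eta} satisfies the backdoor criterion.

Yes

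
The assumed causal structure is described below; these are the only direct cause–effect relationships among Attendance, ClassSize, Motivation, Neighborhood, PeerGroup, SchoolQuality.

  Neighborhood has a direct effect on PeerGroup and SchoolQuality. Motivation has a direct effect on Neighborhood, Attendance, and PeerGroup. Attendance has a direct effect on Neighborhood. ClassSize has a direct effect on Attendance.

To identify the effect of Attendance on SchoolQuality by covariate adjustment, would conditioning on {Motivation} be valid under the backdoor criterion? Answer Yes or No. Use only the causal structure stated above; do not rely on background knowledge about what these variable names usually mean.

Backdoor paths from Attendance to SchoolQuality (paths whose first edge points into Attendance):
  P1: Attendance <- Motivation -> Neighborhood -> SchoolQuality
  P2: Attendance <- Motivation -> PeerGroup <- Neighborhood -> SchoolQuality
Condition 1 (no descendant of Attendance in the set): holds — descendants of Attendance are {Neighborhood, PeerGroup, SchoolQuality}; none are in {Motivation}.
Condition 2 (every backdoor path blocked by {Motivation}):
  P1: blocked at fork node Motivation ∈ conditioning set.
  P2: blocked at fork node Motivation ∈ conditioning set.
{Motivation} satisfies the backdoor criterion.

Yes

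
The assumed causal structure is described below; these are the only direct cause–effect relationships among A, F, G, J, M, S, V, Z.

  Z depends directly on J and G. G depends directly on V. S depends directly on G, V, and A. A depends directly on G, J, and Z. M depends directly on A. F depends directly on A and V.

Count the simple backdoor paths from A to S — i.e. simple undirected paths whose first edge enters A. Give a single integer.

6

A backdoor path from A to S is any simple undirected path whose first edge points into A (i.e. leaves A via a parent).
Parents of A: {G, J, Z}.
Enumerating:
  P1: A <- J -> Z <- G <- V -> S
  P2: A <- J -> Z <- G -> S
  P3: A <- G <- V -> S
  P4: A <- G -> S
  P5: A <- Z <- G <- V -> S
  P6: A <- Z <- G -> S
That exhausts the simple backdoor paths. Count: 6.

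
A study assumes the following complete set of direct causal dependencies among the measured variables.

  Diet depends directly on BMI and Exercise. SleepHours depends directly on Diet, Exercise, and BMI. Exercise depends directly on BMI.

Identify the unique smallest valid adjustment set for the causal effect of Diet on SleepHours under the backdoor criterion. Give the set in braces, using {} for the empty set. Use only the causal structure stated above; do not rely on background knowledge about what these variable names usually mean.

Variables eligible for adjustment (non-descendants of Diet, excluding Diet and SleepHours): {BMI, Exercise}.
Backdoor paths from Diet to SleepHours:
  P1: Diet <- BMI -> Exercise -> SleepHours
  P2: Diet <- BMI -> SleepHours
  P3: Diet <- Exercise <- BMI -> SleepHours
  P4: Diet <- Exercise -> SleepHours
The empty set is not sufficient: P1 (Diet <- BMI -> Exercise -> SleepHours) has no collider blocking it and no conditioned non-collider, so it is open.
Try {BMI, Exercise}:
  P1: blocked at fork node BMI ∈ conditioning set.
  P2: blocked at fork node BMI ∈ conditioning set.
  P3: blocked at chain node Exercise ∈ conditioning set.
  P4: blocked at fork node Exercise ∈ conditioning set.
{BMI, Exercise} contains no descendant of Diet and blocks every backdoor path.
Every element of {BMI, Exercise} is needed (dropping BMI leaves P2 open; dropping Exercise leaves P4 open), so no proper subset is valid.
Among all size-2 subsets of the eligible variables, only {BMI, Exercise} blocks every backdoor path, so it is the unique smallest valid adjustment set.

{BMI, Exercise}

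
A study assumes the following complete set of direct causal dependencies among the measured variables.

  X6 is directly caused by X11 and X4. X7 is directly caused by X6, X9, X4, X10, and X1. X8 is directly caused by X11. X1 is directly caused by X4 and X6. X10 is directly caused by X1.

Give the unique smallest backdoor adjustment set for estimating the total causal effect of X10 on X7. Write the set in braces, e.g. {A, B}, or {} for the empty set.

{X1}

Variables eligible for adjustment (non-descendants of X10, excluding X10 and X7): {X1, X11, X4, X6, X8, X9}.
Backdoor paths from X10 to X7:
  P1: X10 <- X1 <- X4 -> X6 -> X7
  P2: X10 <- X1 <- X4 -> X7
  P3: X10 <- X1 <- X6 <- X4 -> X7
  P4: X10 <- X1 <- X6 -> X7
  P5: X10 <- X1 -> X7
The empty set is not sufficient: P1 (X10 <- X1 <- X4 -> X6 -> X7) has no collider blocking it and no conditioned non-collider, so it is open.
Try {X1}:
  P1: blocked at chain node X1 ∈ conditioning set.
  P2: blocked at chain node X1 ∈ conditioning set.
  P3: blocked at chain node X1 ∈ conditioning set.
  P4: blocked at chain node X1 ∈ conditioning set.
  P5: blocked at fork node X1 ∈ conditioning set.
{X1} contains no descendant of X10 and blocks every backdoor path.
No other singleton works — e.g. {X4} leaves P4 open — so {X1} is the unique smallest valid adjustment set.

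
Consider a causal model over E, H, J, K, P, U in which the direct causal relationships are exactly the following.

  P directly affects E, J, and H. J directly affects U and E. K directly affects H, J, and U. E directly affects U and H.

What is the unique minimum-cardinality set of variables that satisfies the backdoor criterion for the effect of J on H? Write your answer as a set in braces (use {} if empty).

Variables eligible for adjustment (non-descendants of J, excluding J and H): {K, P}.
Backdoor paths from J to H:
  P1: J <- K -> U <- E <- P -> H
  P2: J <- K -> U <- E -> H
  P3: J <- K -> H
  P4: J <- P -> E -> U <- K -> H
  P5: J <- P -> E -> H
  P6: J <- P -> H
The empty set is not sufficient: P3 (J <- K -> H) has no collider blocking it and no conditioned non-collider, so it is open.
Try {K, P}:
  P1: blocked at fork node K ∈ conditioning set.
  P2: blocked at fork node K ∈ conditioning set.
  P3: blocked at fork node K ∈ conditioning set.
  P4: blocked at fork node P ∈ conditioning set.
  P5: blocked at fork node P ∈ conditioning set.
  P6: blocked at fork node P ∈ conditioning set.
{K, P} contains no descendant of J and blocks every backdoor path.
Every element of {K, P} is needed (dropping K leaves P3 open; dropping P leaves P5 open), so no proper subset is valid.
Among all size-2 subsets of the eligible variables, only {K, P} blocks every backdoor path, so it is the unique smallest valid adjustment set.

{K, P}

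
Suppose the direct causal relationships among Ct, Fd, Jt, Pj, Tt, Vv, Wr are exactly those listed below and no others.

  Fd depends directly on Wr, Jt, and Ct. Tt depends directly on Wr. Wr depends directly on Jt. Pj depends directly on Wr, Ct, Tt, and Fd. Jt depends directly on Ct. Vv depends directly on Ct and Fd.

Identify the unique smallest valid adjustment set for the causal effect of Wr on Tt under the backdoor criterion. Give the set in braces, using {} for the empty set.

Variables eligible for adjustment (non-descendants of Wr, excluding Wr and Tt): {Ct, Jt}.
Backdoor paths from Wr to Tt:
  P1: Wr <- Jt <- Ct -> Fd -> Pj <- Tt
  P2: Wr <- Jt <- Ct -> Pj <- Tt
  P3: Wr <- Jt <- Ct -> Vv <- Fd -> Pj <- Tt
  P4: Wr <- Jt -> Fd <- Ct -> Pj <- Tt
  P5: Wr <- Jt -> Fd -> Pj <- Tt
  P6: Wr <- Jt -> Fd -> Vv <- Ct -> Pj <- Tt
Each backdoor path contains an unconditioned collider, so every path is already blocked with the empty conditioning set:
  P1: blocked at collider Pj (neither it nor any descendant is in the conditioning set).
  P2: blocked at collider Pj (neither it nor any descendant is in the conditioning set).
  P3: blocked at collider Vv (neither it nor any descendant is in the conditioning set).
  P4: blocked at collider Fd (neither it nor any descendant is in the conditioning set).
  P5: blocked at collider Pj (neither it nor any descendant is in the conditioning set).
  P6: blocked at collider Vv (neither it nor any descendant is in the conditioning set).
The empty set is therefore the unique smallest valid set.

{}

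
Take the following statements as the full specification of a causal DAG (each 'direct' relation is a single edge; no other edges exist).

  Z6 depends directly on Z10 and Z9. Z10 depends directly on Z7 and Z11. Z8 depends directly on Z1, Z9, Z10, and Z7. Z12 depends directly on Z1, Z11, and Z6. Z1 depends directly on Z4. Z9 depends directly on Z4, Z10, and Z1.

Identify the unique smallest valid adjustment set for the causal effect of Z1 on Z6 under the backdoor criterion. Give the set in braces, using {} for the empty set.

Variables eligible for adjustment (non-descendants of Z1, excluding Z1 and Z6): {Z10, Z11, Z4, Z7}.
Backdoor paths from Z1 to Z6:
  P1: Z1 <- Z4 -> Z9 <- Z10 <- Z11 -> Z12 <- Z6
  P2: Z1 <- Z4 -> Z9 <- Z10 -> Z6
  P3: Z1 <- Z4 -> Z9 -> Z6
  P4: Z1 <- Z4 -> Z9 -> Z8 <- Z7 -> Z10 <- Z11 -> Z12 <- Z6
  P5: Z1 <- Z4 -> Z9 -> Z8 <- Z7 -> Z10 -> Z6
  P6: Z1 <- Z4 -> Z9 -> Z8 <- Z10 <- Z11 -> Z12 <- Z6
  P7: Z1 <- Z4 -> Z9 -> Z8 <- Z10 -> Z6
The empty set is not sufficient: P3 (Z1 <- Z4 -> Z9 -> Z6) has no collider blocking it and no conditioned non-collider, so it is open.
Try {Z4}:
  P1: blocked at fork node Z4 ∈ conditioning set.
  P2: blocked at fork node Z4 ∈ conditioning set.
  P3: blocked at fork node Z4 ∈ conditioning set.
  P4: blocked at fork node Z4 ∈ conditioning set.
  P5: blocked at fork node Z4 ∈ conditioning set.
  P6: blocked at fork node Z4 ∈ conditioning set.
  P7: blocked at fork node Z4 ∈ conditioning set.
{Z4} contains no descendant of Z1 and blocks every backdoor path.
No other singleton works — e.g. {Z11} leaves P3 open — so {Z4} is the unique smallest valid adjustment set.

{Z4}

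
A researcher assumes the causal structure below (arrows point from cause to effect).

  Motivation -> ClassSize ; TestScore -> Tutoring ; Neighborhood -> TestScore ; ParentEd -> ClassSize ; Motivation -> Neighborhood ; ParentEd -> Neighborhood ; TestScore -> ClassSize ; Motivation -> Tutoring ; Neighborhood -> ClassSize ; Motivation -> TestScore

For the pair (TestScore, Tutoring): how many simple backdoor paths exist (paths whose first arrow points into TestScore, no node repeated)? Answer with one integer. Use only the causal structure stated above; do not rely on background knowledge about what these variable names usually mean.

A backdoor path from TestScore to Tutoring is any simple undirected path whose first edge points into TestScore (i.e. leaves TestScore via a parent).
Parents of TestScore: {Motivation, Neighborhood}.
Enumerating:
  P1: TestScore <- Motivation -> Tutoring
  P2: TestScore <- Neighborhood <- ParentEd -> ClassSize <- Motivation -> Tutoring
  P3: TestScore <- Neighborhood <- Motivation -> Tutoring
  P4: TestScore <- Neighborhood -> ClassSize <- Motivation -> Tutoring
That exhausts the simple backdoor paths. Count: 4.

4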